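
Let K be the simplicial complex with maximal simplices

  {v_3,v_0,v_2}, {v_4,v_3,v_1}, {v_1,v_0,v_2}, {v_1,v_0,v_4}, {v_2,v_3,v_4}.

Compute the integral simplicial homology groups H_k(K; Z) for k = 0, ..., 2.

H_0 ≅ Z,  H_1 ≅ Z,  H_2 = 0.

Fix the vertex order v_0 < v_1 < v_2 < v_3 < v_4 and write every simplex with vertices in increasing order. Then dim K = 2 and the simplices of K are:

  0-simplices (5): [v_0], [v_1], [v_2], [v_3], [v_4]
  1-simplices (10): [v_0,v_1], [v_0,v_2], [v_0,v_3], [v_0,v_4], [v_1,v_2], [v_1,v_3], [v_1,v_4], [v_2,v_3], [v_2,v_4], [v_3,v_4]
  2-simplices (5): [v_0,v_1,v_2], [v_0,v_1,v_4], [v_0,v_2,v_3], [v_1,v_3,v_4], [v_2,v_3,v_4]

giving chain groups C_0 ≅ Z^5, C_1 ≅ Z^10, C_2 ≅ Z^5.

The boundary map ∂_1: C_1 → C_0 is given by ∂[p,q] = [q] − [p].
As a 5×10 matrix over Z this has rank 4, with invariant factors (1,1,1,1).

Boundary ∂_2: C_2 → C_1 sends each 2-simplex [p,q,r] to [q,r] − [p,r] + [p,q]. For instance
  ∂[v_0,v_2,v_3] = [v_2,v_3] − [v_0,v_3] + [v_0,v_2],
  ∂[v_0,v_1,v_4] = [v_1,v_4] − [v_0,v_4] + [v_0,v_1].
The 10×5 boundary matrix has rank 5 and Smith normal form diag(1,1,1,1,1).

Now H_k = ker ∂_k / im ∂_{k+1}, so:

  H_0: rank C_0 − rank ∂_1 = 5 − 4 = 1, and the invariant factors of ∂_1 are all 1, so H_0 = Z.
  H_1: rank ker ∂_1 − rank ∂_2 = (10 − 4) − 5 = 1, and the invariant factors of ∂_2 are all 1, so H_1 = Z.
  H_2: rank ker ∂_2 − rank ∂_3 = (5 − 5) − 0 = 0, and there is no ∂_3, so H_2 = 0.

As a check, the Euler characteristic is 5 − 10 + 5 = 0, which agrees with 1 − 1 + 0 = 0.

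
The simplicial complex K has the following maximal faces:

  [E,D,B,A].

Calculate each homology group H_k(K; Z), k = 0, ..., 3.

Take the total order A < B < D < E on the vertex set. Then K (dimension 3) consists of the simplices:

  0-simplices (4): A, B, D, E
  1-simplices (6): AB, AD, AE, BD, BE, DE
  2-simplices (4): ABD, ABE, ADE, BDE
  3-simplices (1): ABDE

Hence C_0 ≅ Z^4, C_1 ≅ Z^6, C_2 ≅ Z^4, C_3 ≅ Z^1.

The boundary map ∂_1: C_1 → C_0 maps an edge to its endpoints' difference, ∂[p,q] = q − p. For instance
  ∂DE = E − D.
This gives a 4×6 integer matrix of rank 3; reducing to Smith normal form yields diagonal entries (1,1,1).

Boundary ∂_2: C_2 → C_1 sends each 2-simplex [p,q,r] to [q,r] − [p,r] + [p,q]. For instance
  ∂BDE = DE − BE + BD,
  ∂ABE = BE − AE + AB.
The 6×4 boundary matrix has rank 3 and Smith normal form diag(1,1,1).

∂_3: C_3 → C_2 sends each 3-simplex σ to the alternating sum Σ_i (−1)^i (σ with its i-th vertex removed). For instance
  ∂ABDE = BDE − ADE + ABE − ABD.
The resulting 4×1 matrix has rank 1, and its Smith normal form has invariant factors (1).

Computing H_k = (kernel of ∂_k) / (image of ∂_{k+1}):

  H_0: rank C_0 − rank ∂_1 = 4 − 3 = 1, and the invariant factors of ∂_1 are all 1, so H_0 = Z.
  H_1: rank ker ∂_1 − rank ∂_2 = (6 − 3) − 3 = 0, and the invariant factors of ∂_2 are all 1, so H_1 = 0.
  H_2: rank ker ∂_2 − rank ∂_3 = (4 − 3) − 1 = 0, and the invariant factors of ∂_3 are all 1, so H_2 = 0.
  H_3: rank ker ∂_3 − rank ∂_4 = (1 − 1) − 0 = 0, and there is no ∂_4, so H_3 = 0.

H_0 = Z,  H_1 = 0,  H_2 = 0,  H_3 = 0.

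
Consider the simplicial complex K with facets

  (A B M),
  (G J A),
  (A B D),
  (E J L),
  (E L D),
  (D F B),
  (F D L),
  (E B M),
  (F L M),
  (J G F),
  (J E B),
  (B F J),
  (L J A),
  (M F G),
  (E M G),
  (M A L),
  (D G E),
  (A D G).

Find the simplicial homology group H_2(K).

K has 9 vertices, 27 edges, 18 triangles.
rank ∂_2 = 17, rank ∂_3 = 0 ⇒ b_2 = 18 − 17 − 0 = 1. So H_2 = Z.

H_2 = Z.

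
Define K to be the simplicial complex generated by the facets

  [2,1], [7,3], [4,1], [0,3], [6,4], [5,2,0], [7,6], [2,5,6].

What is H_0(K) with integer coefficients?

H_0 = Z.

Fix the vertex order 0 < 1 < 2 < 3 < 4 < 5 < 6 < 7 and write every simplex with vertices in increasing order. Then dim K = 2 and the simplices of K are:

  0-simplices (8): [0], [1], [2], [3], [4], [5], [6], [7]
  1-simplices (11): [0,2], [0,3], [0,5], [1,2], [1,4], [2,5], [2,6], [3,7], [4,6], [5,6], [6,7]
  2-simplices (2): [0,2,5], [2,5,6]

giving chain groups C_0 ≅ Z^8, C_1 ≅ Z^11, C_2 ≅ Z^2.

The boundary map ∂_1: C_1 → C_0 sends each edge [p,q] (with p < q) to q − p. For instance
  ∂[2,6] = [6] − [2].
This gives a 8×11 integer matrix of rank 7; reducing to Smith normal form yields diagonal entries (1,1,1,1,1,1,1).

Boundary ∂_2: C_2 → C_1 sends each 2-simplex [p,q,r] to [q,r] − [p,r] + [p,q]. For instance
  ∂[2,5,6] = [5,6] − [2,6] + [2,5],
  ∂[0,2,5] = [2,5] − [0,5] + [0,2].
The resulting 11×2 matrix has rank 2, and its Smith normal form has invariant factors (1,1).

Now H_k = ker ∂_k / im ∂_{k+1}, so:

  H_0: rank C_0 − rank ∂_1 = 8 − 7 = 1, and the invariant factors of ∂_1 are all 1, so H_0 = Z.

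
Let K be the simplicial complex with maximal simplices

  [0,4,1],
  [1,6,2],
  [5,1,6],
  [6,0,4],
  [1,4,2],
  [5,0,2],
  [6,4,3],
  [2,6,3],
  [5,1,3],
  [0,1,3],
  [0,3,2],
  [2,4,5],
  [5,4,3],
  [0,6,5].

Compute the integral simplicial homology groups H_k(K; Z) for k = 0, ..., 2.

H_0 = Z,  H_1 = Z^2,  H_2 = Z.

Fix the vertex order 0 < 1 < 2 < 3 < 4 < 5 < 6 and write every simplex with vertices in increasing order. Then dim K = 2 and the simplices of K are:

  0-simplices (7): [0], [1], [2], [3], [4], [5], [6]
  1-simplices (21): [0,1], [0,2], [0,3], [0,4], [0,5], [0,6], [1,2], [1,3], [1,4], [1,5], [1,6], [2,3], [2,4], [2,5], [2,6], [3,4], [3,5], [3,6], [4,5], [4,6], [5,6]
  2-simplices (14): [0,1,3], [0,1,4], [0,2,3], [0,2,5], [0,4,6], [0,5,6], [1,2,4], [1,2,6], [1,3,5], [1,5,6], [2,3,6], [2,4,5], [3,4,5], [3,4,6]

giving chain groups C_0 ≅ Z^7, C_1 ≅ Z^21, C_2 ≅ Z^14.

Boundary ∂_1: C_1 → C_0 sends each edge [p,q] (with p < q) to q − p.
This gives a 7×21 integer matrix of rank 6; reducing to Smith normal form yields diagonal entries (1,1,1,1,1,1).

∂_2: C_2 → C_1 maps a triangle to the signed sum of its edges. For instance
  ∂[1,3,5] = [3,5] − [1,5] + [1,3],
  ∂[2,3,6] = [3,6] − [2,6] + [2,3].
The 21×14 boundary matrix has rank 13 and Smith normal form diag(1,1,1,1,1,1,1,1,1,1,1,1,1).

Now H_k = ker ∂_k / im ∂_{k+1}, so:

  H_0: rank C_0 − rank ∂_1 = 7 − 6 = 1, and the invariant factors of ∂_1 are all 1, so H_0 = Z.
  H_1: rank ker ∂_1 − rank ∂_2 = (21 − 6) − 13 = 2, and the invariant factors of ∂_2 are all 1, so H_1 = Z^2.
  H_2: rank ker ∂_2 − rank ∂_3 = (14 − 13) − 0 = 1, and there is no ∂_3, so H_2 = Z.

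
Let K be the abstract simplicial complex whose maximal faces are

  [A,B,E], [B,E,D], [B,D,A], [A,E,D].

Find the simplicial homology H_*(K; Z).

We work with the vertex ordering A < B < D < E. The simplices of K, each written with vertices in increasing order, are:

  0-simplices (4): A, B, D, E
  1-simplices (6): AB, AD, AE, BD, BE, DE
  2-simplices (4): ABD, ABE, ADE, BDE

so the chain groups are C_0 ≅ Z^4, C_1 ≅ Z^6, C_2 ≅ Z^4.

Boundary ∂_1: C_1 → C_0 is given by ∂[p,q] = [q] − [p].
The 4×6 boundary matrix has rank 3 and Smith normal form diag(1,1,1).

∂_2: C_2 → C_1 sends each 2-simplex [p,q,r] to [q,r] − [p,r] + [p,q]. For instance
  ∂ADE = DE − AE + AD,
  ∂ABD = BD − AD + AB.
The resulting 6×4 matrix has rank 3, and its Smith normal form has invariant factors (1,1,1).

Computing H_k = (kernel of ∂_k) / (image of ∂_{k+1}):

  H_0: rank C_0 − rank ∂_1 = 4 − 3 = 1, and the invariant factors of ∂_1 are all 1, so H_0 ≅ Z.
  H_1: rank ker ∂_1 − rank ∂_2 = (6 − 3) − 3 = 0, and the invariant factors of ∂_2 are all 1, so H_1 ≅ 0.
  H_2: rank ker ∂_2 − rank ∂_3 = (4 − 3) − 0 = 1, and there is no ∂_3, so H_2 ≅ Z.

H_0 ≅ Z,  H_1 = 0,  H_2 ≅ Z.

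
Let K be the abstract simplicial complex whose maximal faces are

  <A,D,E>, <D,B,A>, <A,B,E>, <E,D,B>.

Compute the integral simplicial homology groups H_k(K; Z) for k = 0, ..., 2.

Take the total order A < B < D < E on the vertex set. Then K (dimension 2) consists of the simplices:

  0-simplices (4): A, B, D, E
  1-simplices (6): AB, AD, AE, BD, BE, DE
  2-simplices (4): ABD, ABE, ADE, BDE

Hence C_0 ≅ Z^4, C_1 ≅ Z^6, C_2 ≅ Z^4.

The boundary map ∂_1: C_1 → C_0 sends each edge [p,q] (with p < q) to q − p. For instance
  ∂BE = E − B.
This gives a 4×6 integer matrix of rank 3; reducing to Smith normal form yields diagonal entries (1,1,1).

∂_2: C_2 → C_1 acts by ∂[p,q,r] = [q,r] − [p,r] + [p,q]. For instance
  ∂ABE = BE − AE + AB,
  ∂ADE = DE − AE + AD.
The resulting 6×4 matrix has rank 3, and its Smith normal form has invariant factors (1,1,1).

From H_k ≅ ker(∂_k) / im(∂_{k+1}) we obtain:

  H_0: rank C_0 − rank ∂_1 = 4 − 3 = 1, and the invariant factors of ∂_1 are all 1, so H_0 = Z.
  H_1: rank ker ∂_1 − rank ∂_2 = (6 − 3) − 3 = 0, and the invariant factors of ∂_2 are all 1, so H_1 = 0.
  H_2: rank ker ∂_2 − rank ∂_3 = (4 − 3) − 0 = 1, and there is no ∂_3, so H_2 = Z.

H_0 ≅ Z,  H_1 = 0,  H_2 ≅ Z.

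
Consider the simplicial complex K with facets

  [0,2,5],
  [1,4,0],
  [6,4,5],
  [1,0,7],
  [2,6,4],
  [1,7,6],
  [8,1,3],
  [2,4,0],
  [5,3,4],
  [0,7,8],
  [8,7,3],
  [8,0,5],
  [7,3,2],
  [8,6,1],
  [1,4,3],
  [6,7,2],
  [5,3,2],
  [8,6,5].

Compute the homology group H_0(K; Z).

Fix the vertex order 0 < 1 < 2 < 3 < 4 < 5 < 6 < 7 < 8 and write every simplex with vertices in increasing order. Then dim K = 2 and the simplices of K are:

  0-simplices (9): [0], [1], [2], [3], [4], [5], [6], [7], [8]
  1-simplices (27): (27 of them)
  2-simplices (18): [0,1,4], [0,1,7], [0,2,4], [0,2,5], [0,5,8], [0,7,8], [1,3,4], [1,3,8], [1,6,7], [1,6,8], [2,3,5], [2,3,7], [2,4,6], [2,6,7], [3,4,5], [3,7,8], [4,5,6], [5,6,8]

giving chain groups C_0 ≅ Z^9, C_1 ≅ Z^27, C_2 ≅ Z^18.

Boundary ∂_1: C_1 → C_0 maps an edge to its endpoints' difference, ∂[p,q] = q − p.
This gives a 9×27 integer matrix of rank 8; reducing to Smith normal form yields diagonal entries (1,1,1,1,1,1,1,1).

∂_2: C_2 → C_1 maps a triangle to the signed sum of its edges. For instance
  ∂[1,3,4] = [3,4] − [1,4] + [1,3],
  ∂[1,6,8] = [6,8] − [1,8] + [1,6].
The resulting 27×18 matrix has rank 18, and its Smith normal form has invariant factors (1,1,1,1,1,1,1,1,1,1,1,1,1,1,1,1,1,2).

Now H_k = ker ∂_k / im ∂_{k+1}, so:

  H_0: rank C_0 − rank ∂_1 = 9 − 8 = 1, and the invariant factors of ∂_1 are all 1, so H_0 ≅ Z.

(K is a triangulation of the Klein bottle.)

H_0 = Z.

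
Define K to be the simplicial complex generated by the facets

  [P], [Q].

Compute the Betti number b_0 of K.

b_0 = 2.

Take the total order P < Q on the vertex set. Then K (dimension 0) consists of the simplices:

  0-simplices (2): P, Q

Hence C_0 ≅ Z^2.

Now H_k = ker ∂_k / im ∂_{k+1}, so:

  H_0: rank C_0 − rank ∂_1 = 2 − 0 = 2, and there is no ∂_1, so H_0 ≅ Z^2.

(K is a triangulation of a set of 2 points.)

Hence the Betti numbers are b_0 = 2.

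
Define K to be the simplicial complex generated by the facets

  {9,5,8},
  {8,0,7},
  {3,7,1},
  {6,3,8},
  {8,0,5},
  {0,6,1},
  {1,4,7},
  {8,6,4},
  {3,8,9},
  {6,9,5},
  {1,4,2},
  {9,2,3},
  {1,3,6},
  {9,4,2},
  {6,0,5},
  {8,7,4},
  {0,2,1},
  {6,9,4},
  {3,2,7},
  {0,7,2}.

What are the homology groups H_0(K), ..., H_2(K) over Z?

Fix the vertex order 0 < 1 < 2 < 3 < 4 < 5 < 6 < 7 < 8 < 9 and write every simplex with vertices in increasing order. Then dim K = 2 and the simplices of K are:

  0-simplices (10): [0], [1], [2], [3], [4], [5], [6], [7], [8], [9]
  1-simplices (30): (30 of them)
  2-simplices (20): (20 of them)

giving chain groups C_0 ≅ Z^10, C_1 ≅ Z^30, C_2 ≅ Z^20.

Boundary ∂_1: C_1 → C_0 sends each edge [p,q] (with p < q) to q − p.
The resulting 10×30 matrix has rank 9, and its Smith normal form has invariant factors (1,1,1,1,1,1,1,1,1).

Boundary ∂_2: C_2 → C_1 maps a triangle to the signed sum of its edges. For instance
  ∂[1,3,6] = [3,6] − [1,6] + [1,3],
  ∂[0,1,2] = [1,2] − [0,2] + [0,1].
The 30×20 boundary matrix has rank 20 and Smith normal form diag(1,1,1,1,1,1,1,1,1,1,1,1,1,1,1,1,1,1,1,2).

Computing H_k = (kernel of ∂_k) / (image of ∂_{k+1}):

  H_0: rank C_0 − rank ∂_1 = 10 − 9 = 1, and the invariant factors of ∂_1 are all 1, so H_0 ≅ Z.
  H_1: rank ker ∂_1 − rank ∂_2 = (30 − 9) − 20 = 1, and ∂_2 has invariant factor 2 > 1, so H_1 ≅ Z ⊕ Z/2Z.
  H_2: rank ker ∂_2 − rank ∂_3 = (20 − 20) − 0 = 0, and there is no ∂_3, so H_2 ≅ 0.

H_0 = Z,  H_1 = Z ⊕ Z/2Z,  H_2 = 0.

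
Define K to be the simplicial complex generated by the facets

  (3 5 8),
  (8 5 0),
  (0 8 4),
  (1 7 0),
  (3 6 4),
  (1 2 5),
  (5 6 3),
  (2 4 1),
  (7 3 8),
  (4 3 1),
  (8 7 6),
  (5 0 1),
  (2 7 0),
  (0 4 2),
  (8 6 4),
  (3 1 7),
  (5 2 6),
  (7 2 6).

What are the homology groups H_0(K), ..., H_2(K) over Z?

We work with the vertex ordering 0 < 1 < 2 < 3 < 4 < 5 < 6 < 7 < 8. The simplices of K, each written with vertices in increasing order, are:

  0-simplices (9): [0], [1], [2], [3], [4], [5], [6], [7], [8]
  1-simplices (27): (27 of them)
  2-simplices (18): [0,1,5], [0,1,7], [0,2,4], [0,2,7], [0,4,8], [0,5,8], [1,2,4], [1,2,5], [1,3,4], [1,3,7], [2,5,6], [2,6,7], [3,4,6], [3,5,6], [3,5,8], [3,7,8], [4,6,8], [6,7,8]

giving chain groups C_0 ≅ Z^9, C_1 ≅ Z^27, C_2 ≅ Z^18.

∂_1: C_1 → C_0 maps an edge to its endpoints' difference, ∂[p,q] = q − p. For instance
  ∂[1,2] = [2] − [1].
The resulting 9×27 matrix has rank 8, and its Smith normal form has invariant factors (1,1,1,1,1,1,1,1).

Boundary ∂_2: C_2 → C_1 sends each 2-simplex [p,q,r] to [q,r] − [p,r] + [p,q]. For instance
  ∂[2,6,7] = [6,7] − [2,7] + [2,6],
  ∂[1,3,4] = [3,4] − [1,4] + [1,3].
This gives a 27×18 integer matrix of rank 18; reducing to Smith normal form yields diagonal entries (1,1,1,1,1,1,1,1,1,1,1,1,1,1,1,1,1,2).

Reading off H_k = ker ∂_k / im ∂_{k+1}:

  H_0: rank C_0 − rank ∂_1 = 9 − 8 = 1, and the invariant factors of ∂_1 are all 1, so H_0 ≅ Z.
  H_1: rank ker ∂_1 − rank ∂_2 = (27 − 8) − 18 = 1, and ∂_2 has invariant factor 2 > 1, so H_1 ≅ Z ⊕ Z_2.
  H_2: rank ker ∂_2 − rank ∂_3 = (18 − 18) − 0 = 0, and there is no ∂_3, so H_2 ≅ 0.

(K is a triangulation of the Klein bottle.)

H_0 = Z,  H_1 = Z ⊕ Z_2,  H_2 = 0.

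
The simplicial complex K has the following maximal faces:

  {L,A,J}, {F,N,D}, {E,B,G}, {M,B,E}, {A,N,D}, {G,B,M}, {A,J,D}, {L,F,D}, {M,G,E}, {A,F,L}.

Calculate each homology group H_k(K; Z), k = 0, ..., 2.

We work with the vertex ordering A < B < D < E < F < G < J < L < M < N. The simplices of K, each written with vertices in increasing order, are:

  0-simplices (10): A, B, D, E, F, G, J, L, M, N
  1-simplices (18): AD, AF, AJ, AL, AN, BE, BG, BM, DF, DJ, DL, DN, EG, EM, FL, FN, GM, JL
  2-simplices (10): ADJ, ADN, AFL, AJL, BEG, BEM, BGM, DFL, DFN, EGM

so the chain groups are C_0 ≅ Z^10, C_1 ≅ Z^18, C_2 ≅ Z^10.

∂_1: C_1 → C_0 sends each edge [p,q] (with p < q) to q − p.
As a 10×18 matrix over Z this has rank 8, with invariant factors (1,1,1,1,1,1,1,1).

The boundary map ∂_2: C_2 → C_1 maps a triangle to the signed sum of its edges. For instance
  ∂BEG = EG − BG + BE,
  ∂ADN = DN − AN + AD.
The 18×10 boundary matrix has rank 9 and Smith normal form diag(1,1,1,1,1,1,1,1,1).

Now H_k = ker ∂_k / im ∂_{k+1}, so:

  H_0: rank C_0 − rank ∂_1 = 10 − 8 = 2, and the invariant factors of ∂_1 are all 1, so H_0 = Z^2.
  H_1: rank ker ∂_1 − rank ∂_2 = (18 − 8) − 9 = 1, and the invariant factors of ∂_2 are all 1, so H_1 = Z.
  H_2: rank ker ∂_2 − rank ∂_3 = (10 − 9) − 0 = 1, and there is no ∂_3, so H_2 = Z.

As a check, the Euler characteristic is 10 − 18 + 10 = 2, which agrees with 2 − 1 + 1 = 2.
(K is a triangulation of the disjoint union of the 2-sphere S^2 and the cylinder S^1 x I.)

H_0 ≅ Z^2,  H_1 ≅ Z,  H_2 ≅ Z.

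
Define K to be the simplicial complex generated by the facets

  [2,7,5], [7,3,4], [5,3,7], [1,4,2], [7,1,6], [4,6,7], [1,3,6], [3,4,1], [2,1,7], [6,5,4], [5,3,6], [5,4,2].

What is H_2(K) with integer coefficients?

K has 7 vertices, 18 edges, 12 triangles.
rank ∂_2 = 12, rank ∂_3 = 0 ⇒ b_2 = 12 − 12 − 0 = 0. So H_2 = 0.

H_2 ≅ 0.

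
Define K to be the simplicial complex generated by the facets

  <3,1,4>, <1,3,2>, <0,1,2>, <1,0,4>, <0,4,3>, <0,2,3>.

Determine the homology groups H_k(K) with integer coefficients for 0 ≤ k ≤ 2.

Fix the vertex order 0 < 1 < 2 < 3 < 4 and write every simplex with vertices in increasing order. Then dim K = 2 and the simplices of K are:

  0-simplices (5): [0], [1], [2], [3], [4]
  1-simplices (9): [0,1], [0,2], [0,3], [0,4], [1,2], [1,3], [1,4], [2,3], [3,4]
  2-simplices (6): [0,1,2], [0,1,4], [0,2,3], [0,3,4], [1,2,3], [1,3,4]

giving chain groups C_0 ≅ Z^5, C_1 ≅ Z^9, C_2 ≅ Z^6.

Boundary ∂_1: C_1 → C_0 maps an edge to its endpoints' difference, ∂[p,q] = q − p.
As a 5×9 matrix over Z this has rank 4, with invariant factors (1,1,1,1).

∂_2: C_2 → C_1 maps a triangle to the signed sum of its edges. For instance
  ∂[1,2,3] = [2,3] − [1,3] + [1,2],
  ∂[0,1,4] = [1,4] − [0,4] + [0,1].
This gives a 9×6 integer matrix of rank 5; reducing to Smith normal form yields diagonal entries (1,1,1,1,1).

Now H_k = ker ∂_k / im ∂_{k+1}, so:

  H_0: rank C_0 − rank ∂_1 = 5 − 4 = 1, and the invariant factors of ∂_1 are all 1, so H_0 = Z.
  H_1: rank ker ∂_1 − rank ∂_2 = (9 − 4) − 5 = 0, and the invariant factors of ∂_2 are all 1, so H_1 = 0.
  H_2: rank ker ∂_2 − rank ∂_3 = (6 − 5) − 0 = 1, and there is no ∂_3, so H_2 = Z.

As a check, the Euler characteristic is 5 − 9 + 6 = 2, which agrees with 1 − 0 + 1 = 2.

H_0 ≅ Z,  H_1 = 0,  H_2 ≅ Z.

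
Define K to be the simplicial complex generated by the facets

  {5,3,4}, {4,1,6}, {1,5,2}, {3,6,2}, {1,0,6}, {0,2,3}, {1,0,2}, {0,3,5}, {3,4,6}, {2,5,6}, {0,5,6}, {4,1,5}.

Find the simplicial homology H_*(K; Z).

Take the total order 0 < 1 < 2 < 3 < 4 < 5 < 6 on the vertex set. Then K (dimension 2) consists of the simplices:

  0-simplices (7): [0], [1], [2], [3], [4], [5], [6]
  1-simplices (18): [0,1], [0,2], [0,3], [0,5], [0,6], [1,2], [1,4], [1,5], [1,6], [2,3], [2,5], [2,6], [3,4], [3,5], [3,6], [4,5], [4,6], [5,6]
  2-simplices (12): [0,1,2], [0,1,6], [0,2,3], [0,3,5], [0,5,6], [1,2,5], [1,4,5], [1,4,6], [2,3,6], [2,5,6], [3,4,5], [3,4,6]

giving chain groups C_0 ≅ Z^7, C_1 ≅ Z^18, C_2 ≅ Z^12.

Boundary ∂_1: C_1 → C_0 is given by ∂[p,q] = [q] − [p]. For instance
  ∂[2,6] = [6] − [2].
The resulting 7×18 matrix has rank 6, and its Smith normal form has invariant factors (1,1,1,1,1,1).

∂_2: C_2 → C_1 maps a triangle to the signed sum of its edges. For instance
  ∂[0,1,6] = [1,6] − [0,6] + [0,1],
  ∂[2,3,6] = [3,6] − [2,6] + [2,3].
The 18×12 boundary matrix has rank 12 and Smith normal form diag(1,1,1,1,1,1,1,1,1,1,1,2).

From H_k ≅ ker(∂_k) / im(∂_{k+1}) we obtain:

  H_0: rank C_0 − rank ∂_1 = 7 − 6 = 1, and the invariant factors of ∂_1 are all 1, so H_0 = Z.
  H_1: rank ker ∂_1 − rank ∂_2 = (18 − 6) − 12 = 0, and ∂_2 has invariant factor 2 > 1, so H_1 = Z/2.
  H_2: rank ker ∂_2 − rank ∂_3 = (12 − 12) − 0 = 0, and there is no ∂_3, so H_2 = 0.

As a check, the Euler characteristic is 7 − 18 + 12 = 1, which agrees with 1 − 0 + 0 = 1.

H_0 ≅ Z,  H_1 ≅ Z/2,  H_2 = 0.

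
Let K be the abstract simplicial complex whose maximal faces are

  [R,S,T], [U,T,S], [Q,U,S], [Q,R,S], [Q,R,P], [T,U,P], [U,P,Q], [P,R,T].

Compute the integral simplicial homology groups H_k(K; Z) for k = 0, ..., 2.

K has 6 vertices, 12 edges, 8 triangles.
rank ∂_0 = 0, rank ∂_1 = 5 ⇒ b_0 = 6 − 0 − 5 = 1; all invariant factors of ∂_1 are 1 so no torsion. So H_0 ≅ Z.
rank ∂_1 = 5, rank ∂_2 = 7 ⇒ b_1 = 12 − 5 − 7 = 0; all invariant factors of ∂_2 are 1 so no torsion. So H_1 ≅ 0.
rank ∂_2 = 7, rank ∂_3 = 0 ⇒ b_2 = 8 − 7 − 0 = 1. So H_2 ≅ Z.

H_0 = Z,  H_1 = 0,  H_2 = Z.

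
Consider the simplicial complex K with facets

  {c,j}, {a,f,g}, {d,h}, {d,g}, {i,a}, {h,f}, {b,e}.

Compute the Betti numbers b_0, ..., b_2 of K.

Order the vertices as a < b < c < d < e < f < g < h < i < j. Listing each simplex with vertices in this order, K has dimension 2 with simplices:

  0-simplices (10): a, b, c, d, e, f, g, h, i, j
  1-simplices (9): af, ag, ai, be, cj, dg, dh, fg, fh
  2-simplices (1): afg

Hence C_0 ≅ Z^10, C_1 ≅ Z^9, C_2 ≅ Z^1.

∂_1: C_1 → C_0 maps an edge to its endpoints' difference, ∂[p,q] = q − p.
This gives a 10×9 integer matrix of rank 7; reducing to Smith normal form yields diagonal entries (1,1,1,1,1,1,1).

∂_2: C_2 → C_1 acts by ∂[p,q,r] = [q,r] − [p,r] + [p,q]. For instance
  ∂afg = fg − ag + af.
The resulting 9×1 matrix has rank 1, and its Smith normal form has invariant factors (1).

Computing H_k = (kernel of ∂_k) / (image of ∂_{k+1}):

  H_0: rank C_0 − rank ∂_1 = 10 − 7 = 3, and the invariant factors of ∂_1 are all 1, so H_0 ≅ Z^3.
  H_1: rank ker ∂_1 − rank ∂_2 = (9 − 7) − 1 = 1, and the invariant factors of ∂_2 are all 1, so H_1 ≅ Z.
  H_2: rank ker ∂_2 − rank ∂_3 = (1 − 1) − 0 = 0, and there is no ∂_3, so H_2 ≅ 0.

Hence the Betti numbers are b_0 = 3, b_1 = 1, b_2 = 0.

b_0 = 3, b_1 = 1, b_2 = 0.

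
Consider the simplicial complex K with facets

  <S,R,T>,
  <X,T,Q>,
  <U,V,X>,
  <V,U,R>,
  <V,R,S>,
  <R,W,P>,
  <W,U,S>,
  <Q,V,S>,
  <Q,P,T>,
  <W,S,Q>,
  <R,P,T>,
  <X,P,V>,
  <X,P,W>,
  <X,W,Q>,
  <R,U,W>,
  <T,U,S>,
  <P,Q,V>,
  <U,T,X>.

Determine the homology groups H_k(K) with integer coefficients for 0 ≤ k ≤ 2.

We work with the vertex ordering P < Q < R < S < T < U < V < W < X. The simplices of K, each written with vertices in increasing order, are:

  0-simplices (9): P, Q, R, S, T, U, V, W, X
  1-simplices (27): PQ, PR, PT, PV, PW, PX, QS, QT, QV, QW, QX, RS, RT, RU, RV, RW, ST, SU, SV, SW, TU, TX, UV, UW, UX, VX, WX
  2-simplices (18): PQT, PQV, PRT, PRW, PVX, PWX, QSV, QSW, QTX, QWX, RST, RSV, RUV, RUW, STU, SUW, TUX, UVX

so the chain groups are C_0 ≅ Z^9, C_1 ≅ Z^27, C_2 ≅ Z^18.

∂_1: C_1 → C_0 sends each edge [p,q] (with p < q) to q − p.
As a 9×27 matrix over Z this has rank 8, with invariant factors (1,1,1,1,1,1,1,1).

Boundary ∂_2: C_2 → C_1 acts by ∂[p,q,r] = [q,r] − [p,r] + [p,q]. For instance
  ∂PQV = QV − PV + PQ,
  ∂RST = ST − RT + RS.
This gives a 27×18 integer matrix of rank 18; reducing to Smith normal form yields diagonal entries (1,1,1,1,1,1,1,1,1,1,1,1,1,1,1,1,1,2).

Computing H_k = (kernel of ∂_k) / (image of ∂_{k+1}):

  H_0: rank C_0 − rank ∂_1 = 9 − 8 = 1, and the invariant factors of ∂_1 are all 1, so H_0 = Z.
  H_1: rank ker ∂_1 − rank ∂_2 = (27 − 8) − 18 = 1, and ∂_2 has invariant factor 2 > 1, so H_1 = Z ⊕ Z/2Z.
  H_2: rank ker ∂_2 − rank ∂_3 = (18 − 18) − 0 = 0, and there is no ∂_3, so H_2 = 0.

(K is a triangulation of the Klein bottle.)

H_0 ≅ Z,  H_1 ≅ Z ⊕ Z/2Z,  H_2 = 0.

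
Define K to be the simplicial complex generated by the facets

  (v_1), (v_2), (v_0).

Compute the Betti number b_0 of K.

b_0 = 3.

Fix the vertex order v_0 < v_1 < v_2 and write every simplex with vertices in increasing order. Then dim K = 0 and the simplices of K are:

  0-simplices (3): [v_0], [v_1], [v_2]

so the chain groups are C_0 ≅ Z^3.

Computing H_k = (kernel of ∂_k) / (image of ∂_{k+1}):

  H_0: rank C_0 − rank ∂_1 = 3 − 0 = 3, and there is no ∂_1, so H_0 ≅ Z^3.

(K is a triangulation of a set of 3 points.)

Hence the Betti numbers are b_0 = 3.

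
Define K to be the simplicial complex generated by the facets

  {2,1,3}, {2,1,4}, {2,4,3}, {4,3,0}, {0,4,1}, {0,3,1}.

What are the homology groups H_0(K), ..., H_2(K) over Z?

Take the total order 0 < 1 < 2 < 3 < 4 on the vertex set. Then K (dimension 2) consists of the simplices:

  0-simplices (5): [0], [1], [2], [3], [4]
  1-simplices (9): [0,1], [0,3], [0,4], [1,2], [1,3], [1,4], [2,3], [2,4], [3,4]
  2-simplices (6): [0,1,3], [0,1,4], [0,3,4], [1,2,3], [1,2,4], [2,3,4]

so the chain groups are C_0 ≅ Z^5, C_1 ≅ Z^9, C_2 ≅ Z^6.

The boundary map ∂_1: C_1 → C_0 is given by ∂[p,q] = [q] − [p]. For instance
  ∂[3,4] = [4] − [3].
The 5×9 boundary matrix has rank 4 and Smith normal form diag(1,1,1,1).

∂_2: C_2 → C_1 maps a triangle to the signed sum of its edges. For instance
  ∂[2,3,4] = [3,4] − [2,4] + [2,3],
  ∂[1,2,4] = [2,4] − [1,4] + [1,2].
The resulting 9×6 matrix has rank 5, and its Smith normal form has invariant factors (1,1,1,1,1).

Reading off H_k = ker ∂_k / im ∂_{k+1}:

  H_0: rank C_0 − rank ∂_1 = 5 − 4 = 1, and the invariant factors of ∂_1 are all 1, so H_0 = Z.
  H_1: rank ker ∂_1 − rank ∂_2 = (9 − 4) − 5 = 0, and the invariant factors of ∂_2 are all 1, so H_1 = 0.
  H_2: rank ker ∂_2 − rank ∂_3 = (6 − 5) − 0 = 1, and there is no ∂_3, so H_2 = Z.

H_0 = Z,  H_1 = 0,  H_2 = Z.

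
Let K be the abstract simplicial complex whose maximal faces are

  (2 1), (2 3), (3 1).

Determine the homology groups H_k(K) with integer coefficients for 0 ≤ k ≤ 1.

We work with the vertex ordering 1 < 2 < 3. The simplices of K, each written with vertices in increasing order, are:

  0-simplices (3): [1], [2], [3]
  1-simplices (3): [1,2], [1,3], [2,3]

giving chain groups C_0 ≅ Z^3, C_1 ≅ Z^3.

The boundary map ∂_1: C_1 → C_0 is given by ∂[p,q] = [q] − [p]. For instance
  ∂[1,2] = [2] − [1].
This gives a 3×3 integer matrix of rank 2; reducing to Smith normal form yields diagonal entries (1,1).

Reading off H_k = ker ∂_k / im ∂_{k+1}:

  H_0: rank C_0 − rank ∂_1 = 3 − 2 = 1, and the invariant factors of ∂_1 are all 1, so H_0 = Z.
  H_1: rank ker ∂_1 − rank ∂_2 = (3 − 2) − 0 = 1, and there is no ∂_2, so H_1 = Z.

H_0 ≅ Z,  H_1 ≅ Z.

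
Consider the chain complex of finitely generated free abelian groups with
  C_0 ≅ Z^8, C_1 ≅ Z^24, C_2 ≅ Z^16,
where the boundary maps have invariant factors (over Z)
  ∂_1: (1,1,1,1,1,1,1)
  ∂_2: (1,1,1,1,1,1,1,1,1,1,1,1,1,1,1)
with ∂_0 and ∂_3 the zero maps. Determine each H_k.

H_0 = Z,  H_1 = Z^2,  H_2 = Z.

H_0: b_0 = 8 − 0 − 7 = 1; torsion from ∂_1 factors > 1: none. So H_0 = Z.
H_1: b_1 = 24 − 7 − 15 = 2; torsion from ∂_2 factors > 1: none. So H_1 = Z^2.
H_2: b_2 = 16 − 15 − 0 = 1; torsion from ∂_3 factors > 1: none. So H_2 = Z.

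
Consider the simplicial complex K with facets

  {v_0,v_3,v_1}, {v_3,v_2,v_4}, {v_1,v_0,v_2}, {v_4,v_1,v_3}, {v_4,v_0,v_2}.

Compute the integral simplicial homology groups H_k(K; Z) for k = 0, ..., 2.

We work with the vertex ordering v_0 < v_1 < v_2 < v_3 < v_4. The simplices of K, each written with vertices in increasing order, are:

  0-simplices (5): [v_0], [v_1], [v_2], [v_3], [v_4]
  1-simplices (10): [v_0,v_1], [v_0,v_2], [v_0,v_3], [v_0,v_4], [v_1,v_2], [v_1,v_3], [v_1,v_4], [v_2,v_3], [v_2,v_4], [v_3,v_4]
  2-simplices (5): [v_0,v_1,v_2], [v_0,v_1,v_3], [v_0,v_2,v_4], [v_1,v_3,v_4], [v_2,v_3,v_4]

giving chain groups C_0 ≅ Z^5, C_1 ≅ Z^10, C_2 ≅ Z^5.

Boundary ∂_1: C_1 → C_0 is given by ∂[p,q] = [q] − [p]. For instance
  ∂[v_0,v_4] = [v_4] − [v_0].
As a 5×10 matrix over Z this has rank 4, with invariant factors (1,1,1,1).

Boundary ∂_2: C_2 → C_1 maps a triangle to the signed sum of its edges. For instance
  ∂[v_1,v_3,v_4] = [v_3,v_4] − [v_1,v_4] + [v_1,v_3],
  ∂[v_0,v_2,v_4] = [v_2,v_4] − [v_0,v_4] + [v_0,v_2].
The resulting 10×5 matrix has rank 5, and its Smith normal form has invariant factors (1,1,1,1,1).

Reading off H_k = ker ∂_k / im ∂_{k+1}:

  H_0: rank C_0 − rank ∂_1 = 5 − 4 = 1, and the invariant factors of ∂_1 are all 1, so H_0 ≅ Z.
  H_1: rank ker ∂_1 − rank ∂_2 = (10 − 4) − 5 = 1, and the invariant factors of ∂_2 are all 1, so H_1 ≅ Z.
  H_2: rank ker ∂_2 − rank ∂_3 = (5 − 5) − 0 = 0, and there is no ∂_3, so H_2 ≅ 0.

H_0 ≅ Z,  H_1 ≅ Z,  H_2 = 0.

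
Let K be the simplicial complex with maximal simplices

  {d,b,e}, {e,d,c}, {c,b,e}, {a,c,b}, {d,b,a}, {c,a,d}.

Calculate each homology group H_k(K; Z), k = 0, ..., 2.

H_0 = Z,  H_1 = 0,  H_2 = Z.

K has 5 vertices, 9 edges, 6 triangles.
rank ∂_0 = 0, rank ∂_1 = 4 ⇒ b_0 = 5 − 0 − 4 = 1; all invariant factors of ∂_1 are 1 so no torsion. So H_0 = Z.
rank ∂_1 = 4, rank ∂_2 = 5 ⇒ b_1 = 9 − 4 − 5 = 0; all invariant factors of ∂_2 are 1 so no torsion. So H_1 = 0.
rank ∂_2 = 5, rank ∂_3 = 0 ⇒ b_2 = 6 − 5 − 0 = 1. So H_2 = Z.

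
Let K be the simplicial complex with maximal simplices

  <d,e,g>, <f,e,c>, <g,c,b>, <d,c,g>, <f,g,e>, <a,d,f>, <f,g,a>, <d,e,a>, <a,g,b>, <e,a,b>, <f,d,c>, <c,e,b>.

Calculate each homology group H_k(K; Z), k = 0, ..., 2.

Order the vertices as a < b < c < d < e < f < g. Listing each simplex with vertices in this order, K has dimension 2 with simplices:

  0-simplices (7): a, b, c, d, e, f, g
  1-simplices (18): ab, ad, ae, af, ag, bc, be, bg, cd, ce, cf, cg, de, df, dg, ef, eg, fg
  2-simplices (12): abe, abg, ade, adf, afg, bce, bcg, cdf, cdg, cef, deg, efg

Hence C_0 ≅ Z^7, C_1 ≅ Z^18, C_2 ≅ Z^12.

Boundary ∂_1: C_1 → C_0 is given by ∂[p,q] = [q] − [p].
The resulting 7×18 matrix has rank 6, and its Smith normal form has invariant factors (1,1,1,1,1,1).

The boundary map ∂_2: C_2 → C_1 maps a triangle to the signed sum of its edges. For instance
  ∂abe = be − ae + ab,
  ∂abg = bg − ag + ab.
As a 18×12 matrix over Z this has rank 12, with invariant factors (1,1,1,1,1,1,1,1,1,1,1,2).

From H_k ≅ ker(∂_k) / im(∂_{k+1}) we obtain:

  H_0: rank C_0 − rank ∂_1 = 7 − 6 = 1, and the invariant factors of ∂_1 are all 1, so H_0 = Z.
  H_1: rank ker ∂_1 − rank ∂_2 = (18 − 6) − 12 = 0, and ∂_2 has invariant factor 2 > 1, so H_1 = Z/2.
  H_2: rank ker ∂_2 − rank ∂_3 = (12 − 12) − 0 = 0, and there is no ∂_3, so H_2 = 0.

(K is a triangulation of the real projective plane RP^2.)

H_0 ≅ Z,  H_1 ≅ Z/2,  H_2 = 0.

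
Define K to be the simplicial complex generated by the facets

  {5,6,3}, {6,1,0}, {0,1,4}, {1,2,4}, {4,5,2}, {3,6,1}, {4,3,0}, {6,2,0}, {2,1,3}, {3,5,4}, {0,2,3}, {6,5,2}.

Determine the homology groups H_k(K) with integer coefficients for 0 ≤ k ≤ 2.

Take the total order 0 < 1 < 2 < 3 < 4 < 5 < 6 on the vertex set. Then K (dimension 2) consists of the simplices:

  0-simplices (7): [0], [1], [2], [3], [4], [5], [6]
  1-simplices (18): [0,1], [0,2], [0,3], [0,4], [0,6], [1,2], [1,3], [1,4], [1,6], [2,3], [2,4], [2,5], [2,6], [3,4], [3,5], [3,6], [4,5], [5,6]
  2-simplices (12): [0,1,4], [0,1,6], [0,2,3], [0,2,6], [0,3,4], [1,2,3], [1,2,4], [1,3,6], [2,4,5], [2,5,6], [3,4,5], [3,5,6]

Hence C_0 ≅ Z^7, C_1 ≅ Z^18, C_2 ≅ Z^12.

∂_1: C_1 → C_0 maps an edge to its endpoints' difference, ∂[p,q] = q − p.
As a 7×18 matrix over Z this has rank 6, with invariant factors (1,1,1,1,1,1).

Boundary ∂_2: C_2 → C_1 sends each 2-simplex [p,q,r] to [q,r] − [p,r] + [p,q]. For instance
  ∂[2,4,5] = [4,5] − [2,5] + [2,4],
  ∂[0,2,3] = [2,3] − [0,3] + [0,2].
This gives a 18×12 integer matrix of rank 12; reducing to Smith normal form yields diagonal entries (1,1,1,1,1,1,1,1,1,1,1,2).

Reading off H_k = ker ∂_k / im ∂_{k+1}:

  H_0: rank C_0 − rank ∂_1 = 7 − 6 = 1, and the invariant factors of ∂_1 are all 1, so H_0 ≅ Z.
  H_1: rank ker ∂_1 − rank ∂_2 = (18 − 6) − 12 = 0, and ∂_2 has invariant factor 2 > 1, so H_1 ≅ Z/2Z.
  H_2: rank ker ∂_2 − rank ∂_3 = (12 − 12) − 0 = 0, and there is no ∂_3, so H_2 ≅ 0.

(K is a triangulation of the real projective plane RP^2.)

H_0 = Z,  H_1 = Z/2Z,  H_2 = 0.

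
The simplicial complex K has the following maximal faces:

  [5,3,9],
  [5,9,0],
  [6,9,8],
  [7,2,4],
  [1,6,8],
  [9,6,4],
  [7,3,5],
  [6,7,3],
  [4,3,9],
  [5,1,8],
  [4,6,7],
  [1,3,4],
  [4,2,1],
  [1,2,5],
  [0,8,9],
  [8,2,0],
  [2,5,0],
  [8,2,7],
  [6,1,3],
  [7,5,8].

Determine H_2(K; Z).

Order the vertices as 0 < 1 < 2 < 3 < 4 < 5 < 6 < 7 < 8 < 9. Listing each simplex with vertices in this order, K has dimension 2 with simplices:

  0-simplices (10): [0], [1], [2], [3], [4], [5], [6], [7], [8], [9]
  1-simplices (30): (30 of them)
  2-simplices (20): (20 of them)

so the chain groups are C_0 ≅ Z^10, C_1 ≅ Z^30, C_2 ≅ Z^20.

∂_1: C_1 → C_0 sends each edge [p,q] (with p < q) to q − p.
The 10×30 boundary matrix has rank 9 and Smith normal form diag(1,1,1,1,1,1,1,1,1).

Boundary ∂_2: C_2 → C_1 maps a triangle to the signed sum of its edges. For instance
  ∂[3,6,7] = [6,7] − [3,7] + [3,6],
  ∂[4,6,7] = [6,7] − [4,7] + [4,6].
The resulting 30×20 matrix has rank 20, and its Smith normal form has invariant factors (1,1,1,1,1,1,1,1,1,1,1,1,1,1,1,1,1,1,1,2).

From H_k ≅ ker(∂_k) / im(∂_{k+1}) we obtain:

  H_2: rank ker ∂_2 − rank ∂_3 = (20 − 20) − 0 = 0, and there is no ∂_3, so H_2 ≅ 0.

(K is a triangulation of the Klein bottle.)

H_2 ≅ 0.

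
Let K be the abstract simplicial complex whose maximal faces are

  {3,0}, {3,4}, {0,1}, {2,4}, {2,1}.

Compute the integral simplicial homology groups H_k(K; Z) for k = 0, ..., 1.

K has 5 vertices, 5 edges.
rank ∂_0 = 0, rank ∂_1 = 4 ⇒ b_0 = 5 − 0 − 4 = 1; all invariant factors of ∂_1 are 1 so no torsion. So H_0 ≅ Z.
rank ∂_1 = 4, rank ∂_2 = 0 ⇒ b_1 = 5 − 4 − 0 = 1. So H_1 ≅ Z.

H_0 = Z,  H_1 = Z.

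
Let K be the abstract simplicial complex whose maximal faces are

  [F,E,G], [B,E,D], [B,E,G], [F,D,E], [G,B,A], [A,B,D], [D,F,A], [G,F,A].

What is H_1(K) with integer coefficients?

H_1 ≅ 0.

We work with the vertex ordering A < B < D < E < F < G. The simplices of K, each written with vertices in increasing order, are:

  0-simplices (6): A, B, D, E, F, G
  1-simplices (12): AB, AD, AF, AG, BD, BE, BG, DE, DF, EF, EG, FG
  2-simplices (8): ABD, ABG, ADF, AFG, BDE, BEG, DEF, EFG

giving chain groups C_0 ≅ Z^6, C_1 ≅ Z^12, C_2 ≅ Z^8.

∂_1: C_1 → C_0 sends each edge [p,q] (with p < q) to q − p. For instance
  ∂AD = D − A.
The 6×12 boundary matrix has rank 5 and Smith normal form diag(1,1,1,1,1).

∂_2: C_2 → C_1 sends each 2-simplex [p,q,r] to [q,r] − [p,r] + [p,q]. For instance
  ∂AFG = FG − AG + AF,
  ∂BEG = EG − BG + BE.
The 12×8 boundary matrix has rank 7 and Smith normal form diag(1,1,1,1,1,1,1).

Reading off H_k = ker ∂_k / im ∂_{k+1}:

  H_1: rank ker ∂_1 − rank ∂_2 = (12 − 5) − 7 = 0, and the invariant factors of ∂_2 are all 1, so H_1 ≅ 0.

(K is a triangulation of the 2-sphere S^2.)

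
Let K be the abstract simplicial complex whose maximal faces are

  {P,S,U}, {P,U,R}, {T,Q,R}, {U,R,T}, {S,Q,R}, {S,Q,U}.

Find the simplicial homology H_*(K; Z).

H_0 ≅ Z,  H_1 ≅ Z,  H_2 = 0.

Take the total order P < Q < R < S < T < U on the vertex set. Then K (dimension 2) consists of the simplices:

  0-simplices (6): P, Q, R, S, T, U
  1-simplices (12): PR, PS, PU, QR, QS, QT, QU, RS, RT, RU, SU, TU
  2-simplices (6): PRU, PSU, QRS, QRT, QSU, RTU

Hence C_0 ≅ Z^6, C_1 ≅ Z^12, C_2 ≅ Z^6.

∂_1: C_1 → C_0 sends each edge [p,q] (with p < q) to q − p.
The resulting 6×12 matrix has rank 5, and its Smith normal form has invariant factors (1,1,1,1,1).

Boundary ∂_2: C_2 → C_1 acts by ∂[p,q,r] = [q,r] − [p,r] + [p,q]. For instance
  ∂QSU = SU − QU + QS,
  ∂QRS = RS − QS + QR.
As a 12×6 matrix over Z this has rank 6, with invariant factors (1,1,1,1,1,1).

Now H_k = ker ∂_k / im ∂_{k+1}, so:

  H_0: rank C_0 − rank ∂_1 = 6 − 5 = 1, and the invariant factors of ∂_1 are all 1, so H_0 = Z.
  H_1: rank ker ∂_1 − rank ∂_2 = (12 − 5) − 6 = 1, and the invariant factors of ∂_2 are all 1, so H_1 = Z.
  H_2: rank ker ∂_2 − rank ∂_3 = (6 − 6) − 0 = 0, and there is no ∂_3, so H_2 = 0.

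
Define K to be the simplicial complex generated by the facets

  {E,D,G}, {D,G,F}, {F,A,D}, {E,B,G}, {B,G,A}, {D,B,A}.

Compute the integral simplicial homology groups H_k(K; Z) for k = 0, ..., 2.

Order the vertices as A < B < D < E < F < G. Listing each simplex with vertices in this order, K has dimension 2 with simplices:

  0-simplices (6): A, B, D, E, F, G
  1-simplices (12): AB, AD, AF, AG, BD, BE, BG, DE, DF, DG, EG, FG
  2-simplices (6): ABD, ABG, ADF, BEG, DEG, DFG

Hence C_0 ≅ Z^6, C_1 ≅ Z^12, C_2 ≅ Z^6.

Boundary ∂_1: C_1 → C_0 sends each edge [p,q] (with p < q) to q − p.
As a 6×12 matrix over Z this has rank 5, with invariant factors (1,1,1,1,1).

The boundary map ∂_2: C_2 → C_1 sends each 2-simplex [p,q,r] to [q,r] − [p,r] + [p,q]. For instance
  ∂ABG = BG − AG + AB,
  ∂DEG = EG − DG + DE.
The resulting 12×6 matrix has rank 6, and its Smith normal form has invariant factors (1,1,1,1,1,1).

Computing H_k = (kernel of ∂_k) / (image of ∂_{k+1}):

  H_0: rank C_0 − rank ∂_1 = 6 − 5 = 1, and the invariant factors of ∂_1 are all 1, so H_0 = Z.
  H_1: rank ker ∂_1 − rank ∂_2 = (12 − 5) − 6 = 1, and the invariant factors of ∂_2 are all 1, so H_1 = Z.
  H_2: rank ker ∂_2 − rank ∂_3 = (6 − 6) − 0 = 0, and there is no ∂_3, so H_2 = 0.

As a check, the Euler characteristic is 6 − 12 + 6 = 0, which agrees with 1 − 1 + 0 = 0.
(K is a triangulation of the cylinder S^1 x I.)

H_0 = Z,  H_1 = Z,  H_2 = 0.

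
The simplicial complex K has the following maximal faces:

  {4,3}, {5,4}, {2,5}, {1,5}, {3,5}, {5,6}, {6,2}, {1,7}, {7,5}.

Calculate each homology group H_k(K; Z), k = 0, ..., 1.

We work with the vertex ordering 1 < 2 < 3 < 4 < 5 < 6 < 7. The simplices of K, each written with vertices in increasing order, are:

  0-simplices (7): [1], [2], [3], [4], [5], [6], [7]
  1-simplices (9): [1,5], [1,7], [2,5], [2,6], [3,4], [3,5], [4,5], [5,6], [5,7]

giving chain groups C_0 ≅ Z^7, C_1 ≅ Z^9.

The boundary map ∂_1: C_1 → C_0 sends each edge [p,q] (with p < q) to q − p.
As a 7×9 matrix over Z this has rank 6, with invariant factors (1,1,1,1,1,1).

From H_k ≅ ker(∂_k) / im(∂_{k+1}) we obtain:

  H_0: rank C_0 − rank ∂_1 = 7 − 6 = 1, and the invariant factors of ∂_1 are all 1, so H_0 ≅ Z.
  H_1: rank ker ∂_1 − rank ∂_2 = (9 − 6) − 0 = 3, and there is no ∂_2, so H_1 ≅ Z^3.

As a check, the Euler characteristic is 7 − 9 = -2, which agrees with 1 − 3 = -2.

H_0 ≅ Z,  H_1 ≅ Z^3.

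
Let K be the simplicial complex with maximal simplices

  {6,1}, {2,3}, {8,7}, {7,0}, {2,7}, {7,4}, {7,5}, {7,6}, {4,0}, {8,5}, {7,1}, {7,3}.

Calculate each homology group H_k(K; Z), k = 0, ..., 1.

H_0 ≅ Z,  H_1 ≅ Z^4.

We work with the vertex ordering 0 < 1 < 2 < 3 < 4 < 5 < 6 < 7 < 8. The simplices of K, each written with vertices in increasing order, are:

  0-simplices (9): [0], [1], [2], [3], [4], [5], [6], [7], [8]
  1-simplices (12): [0,4], [0,7], [1,6], [1,7], [2,3], [2,7], [3,7], [4,7], [5,7], [5,8], [6,7], [7,8]

giving chain groups C_0 ≅ Z^9, C_1 ≅ Z^12.

The boundary map ∂_1: C_1 → C_0 is given by ∂[p,q] = [q] − [p].
The resulting 9×12 matrix has rank 8, and its Smith normal form has invariant factors (1,1,1,1,1,1,1,1).

From H_k ≅ ker(∂_k) / im(∂_{k+1}) we obtain:

  H_0: rank C_0 − rank ∂_1 = 9 − 8 = 1, and the invariant factors of ∂_1 are all 1, so H_0 = Z.
  H_1: rank ker ∂_1 − rank ∂_2 = (12 − 8) − 0 = 4, and there is no ∂_2, so H_1 = Z^4.

As a check, the Euler characteristic is 9 − 12 = -3, which agrees with 1 − 4 = -3.
(K is a triangulation of a wedge of 4 circles.)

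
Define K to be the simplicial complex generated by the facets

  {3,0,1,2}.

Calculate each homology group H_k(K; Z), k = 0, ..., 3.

H_0 = Z,  H_1 = 0,  H_2 = 0,  H_3 = 0.

K has 4 vertices, 6 edges, 4 triangles, 1 3-simplex.
rank ∂_0 = 0, rank ∂_1 = 3 ⇒ b_0 = 4 − 0 − 3 = 1; all invariant factors of ∂_1 are 1 so no torsion. So H_0 = Z.
rank ∂_1 = 3, rank ∂_2 = 3 ⇒ b_1 = 6 − 3 − 3 = 0; all invariant factors of ∂_2 are 1 so no torsion. So H_1 = 0.
rank ∂_2 = 3, rank ∂_3 = 1 ⇒ b_2 = 4 − 3 − 1 = 0; all invariant factors of ∂_3 are 1 so no torsion. So H_2 = 0.
rank ∂_3 = 1, rank ∂_4 = 0 ⇒ b_3 = 1 − 1 − 0 = 0. So H_3 = 0.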